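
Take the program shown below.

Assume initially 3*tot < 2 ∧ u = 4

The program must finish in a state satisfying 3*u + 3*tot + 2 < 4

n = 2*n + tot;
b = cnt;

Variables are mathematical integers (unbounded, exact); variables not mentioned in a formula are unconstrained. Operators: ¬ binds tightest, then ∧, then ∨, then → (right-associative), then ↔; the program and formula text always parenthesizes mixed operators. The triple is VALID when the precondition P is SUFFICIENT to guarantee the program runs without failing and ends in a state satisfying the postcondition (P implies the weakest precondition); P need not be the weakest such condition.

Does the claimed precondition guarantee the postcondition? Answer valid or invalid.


Working backward. After the program, the postcondition 3*u + 3*tot + 2 < 4 must hold; in canonical form it is 3*tot + 3*u < 2.
Before b := cnt: 3*tot + 3*u < 2
Before n := 2*n + tot: 3*tot + 3*u < 2
The weakest precondition is 3*tot + 3*u < 2.
Check whether 3*tot < 2 ∧ u = 4 implies it.
Countermodel: at the initial state tot = -3, u = 4, the precondition holds but the weakest precondition fails.
Answer: invalid


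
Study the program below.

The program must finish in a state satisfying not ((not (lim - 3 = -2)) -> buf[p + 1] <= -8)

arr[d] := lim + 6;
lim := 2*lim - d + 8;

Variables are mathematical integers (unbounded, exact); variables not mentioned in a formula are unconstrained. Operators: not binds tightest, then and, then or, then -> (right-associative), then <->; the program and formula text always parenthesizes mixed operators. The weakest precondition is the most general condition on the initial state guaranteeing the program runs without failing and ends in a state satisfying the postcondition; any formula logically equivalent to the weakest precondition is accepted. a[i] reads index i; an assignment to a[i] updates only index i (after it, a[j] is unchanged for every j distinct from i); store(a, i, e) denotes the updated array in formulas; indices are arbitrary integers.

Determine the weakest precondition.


Working backward. After the program, the postcondition not ((not (lim - 3 = -2)) -> buf[p + 1] <= -8) must hold; in canonical form it is not ((not (lim = 1)) -> buf[p + 1] <= -8).
Before lim := 2*lim - d + 8: not ((not (2*lim = d - 7)) -> buf[p + 1] <= -8)
Before arr[d] := lim + 6: not ((not (2*lim = d - 7)) -> buf[p + 1] <= -8)
Answer: WP = not ((not (2*lim = d - 7)) -> buf[p + 1] <= -8)


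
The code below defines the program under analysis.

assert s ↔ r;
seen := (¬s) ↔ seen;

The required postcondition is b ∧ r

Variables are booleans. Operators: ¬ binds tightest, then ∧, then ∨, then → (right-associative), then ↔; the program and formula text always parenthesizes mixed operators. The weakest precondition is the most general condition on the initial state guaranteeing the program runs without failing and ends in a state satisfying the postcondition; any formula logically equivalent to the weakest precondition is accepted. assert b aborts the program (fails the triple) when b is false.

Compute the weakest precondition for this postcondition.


Working backward. After the program, b ∧ r must hold.
Before seen := (¬s) ↔ seen: b ∧ r
Before assert s ↔ r: (s ↔ r) ∧ b ∧ r
Answer: WP = (s ↔ r) ∧ b ∧ r


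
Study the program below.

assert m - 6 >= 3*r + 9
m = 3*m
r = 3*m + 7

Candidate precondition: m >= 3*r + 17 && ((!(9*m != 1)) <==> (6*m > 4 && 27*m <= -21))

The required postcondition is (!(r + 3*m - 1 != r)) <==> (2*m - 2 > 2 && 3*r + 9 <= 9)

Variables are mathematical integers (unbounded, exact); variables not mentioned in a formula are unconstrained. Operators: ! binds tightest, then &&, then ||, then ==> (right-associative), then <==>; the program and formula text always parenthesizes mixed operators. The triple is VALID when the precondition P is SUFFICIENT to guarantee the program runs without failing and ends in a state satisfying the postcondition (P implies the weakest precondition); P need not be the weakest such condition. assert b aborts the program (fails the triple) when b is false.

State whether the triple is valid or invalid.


Working backward. After the program, the postcondition (!(r + 3*m - 1 != r)) <==> (2*m - 2 > 2 && 3*r + 9 <= 9) must hold; in canonical form it is (!(3*m != 1)) <==> (2*m > 4 && 3*r <= 0).
Before r := 3*m + 7: (!(3*m != 1)) <==> (2*m > 4 && 9*m <= -21)
Before m := 3*m: (!(9*m != 1)) <==> (6*m > 4 && 27*m <= -21)
Before assert m - 6 >= 3*r + 9: m >= 3*r + 15 && ((!(9*m != 1)) <==> (6*m > 4 && 27*m <= -21))
The weakest precondition is m >= 3*r + 15 && ((!(9*m != 1)) <==> (6*m > 4 && 27*m <= -21)).
Check whether m >= 3*r + 17 && ((!(9*m != 1)) <==> (6*m > 4 && 27*m <= -21)) implies it.
Every state satisfying the precondition satisfies the weakest precondition: the implication holds.
Answer: valid


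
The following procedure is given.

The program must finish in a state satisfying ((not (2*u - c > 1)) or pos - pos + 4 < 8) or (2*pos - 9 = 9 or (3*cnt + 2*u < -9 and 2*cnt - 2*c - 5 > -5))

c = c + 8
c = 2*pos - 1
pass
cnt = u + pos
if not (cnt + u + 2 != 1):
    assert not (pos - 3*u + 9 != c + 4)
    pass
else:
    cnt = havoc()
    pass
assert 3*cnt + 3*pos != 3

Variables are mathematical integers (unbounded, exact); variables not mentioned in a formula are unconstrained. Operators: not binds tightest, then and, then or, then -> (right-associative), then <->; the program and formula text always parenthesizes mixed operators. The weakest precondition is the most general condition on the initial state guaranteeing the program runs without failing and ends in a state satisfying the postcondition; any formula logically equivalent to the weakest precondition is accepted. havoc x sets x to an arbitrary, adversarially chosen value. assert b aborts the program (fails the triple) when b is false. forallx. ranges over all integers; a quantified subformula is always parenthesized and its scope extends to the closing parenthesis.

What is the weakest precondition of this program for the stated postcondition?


Working backward. After the program, the postcondition ((not (2*u - c > 1)) or pos - pos + 4 < 8) or (2*pos - 9 = 9 or (3*cnt + 2*u < -9 and 2*cnt - 2*c - 5 > -5)) must hold; in canonical form it is true.
Before assert 3*cnt + 3*pos != 3: 3*cnt + 3*pos != 3
Then branch requires (not (pos != c + 3*u - 5)) and 3*cnt + 3*pos != 3; else branch requires forall cnt_1. 3*cnt_1 + 3*pos != 3.
Before the if: ((not (cnt + u != -1)) -> ((not (pos != c + 3*u - 5)) and 3*cnt + 3*pos != 3)) and (cnt + u != -1 -> (forall cnt_1. 3*cnt_1 + 3*pos != 3))
Before cnt := u + pos: ((not (pos + 2*u != -1)) -> ((not (pos != c + 3*u - 5)) and 6*pos + 3*u != 3)) and (pos + 2*u != -1 -> (forall cnt_1. 3*cnt_1 + 3*pos != 3))
Before skip: ((not (pos + 2*u != -1)) -> ((not (pos != c + 3*u - 5)) and 6*pos + 3*u != 3)) and (pos + 2*u != -1 -> (forall cnt_1. 3*cnt_1 + 3*pos != 3))
Before c := 2*pos - 1: ((not (pos + 2*u != -1)) -> ((not (pos + 3*u != 6)) and 6*pos + 3*u != 3)) and (pos + 2*u != -1 -> (forall cnt_1. 3*cnt_1 + 3*pos != 3))
Before c := c + 8: ((not (pos + 2*u != -1)) -> ((not (pos + 3*u != 6)) and 6*pos + 3*u != 3)) and (pos + 2*u != -1 -> (forall cnt_1. 3*cnt_1 + 3*pos != 3))
Answer: WP = ((not (pos + 2*u != -1)) -> ((not (pos + 3*u != 6)) and 6*pos + 3*u != 3)) and (pos + 2*u != -1 -> (forall cnt_1. 3*cnt_1 + 3*pos != 3))


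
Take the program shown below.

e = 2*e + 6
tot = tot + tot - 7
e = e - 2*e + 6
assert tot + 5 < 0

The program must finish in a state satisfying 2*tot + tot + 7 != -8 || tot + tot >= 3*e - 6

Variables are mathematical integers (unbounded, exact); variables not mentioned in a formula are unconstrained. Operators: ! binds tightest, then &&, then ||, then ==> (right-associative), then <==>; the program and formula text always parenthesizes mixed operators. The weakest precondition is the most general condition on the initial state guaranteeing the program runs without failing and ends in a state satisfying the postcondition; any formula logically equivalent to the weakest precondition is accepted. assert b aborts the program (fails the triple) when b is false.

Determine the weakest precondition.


Working backward. After the program, the postcondition 2*tot + tot + 7 != -8 || tot + tot >= 3*e - 6 must hold; in canonical form it is 3*tot != -15 || 2*tot >= 3*e - 6.
Before assert tot + 5 < 0: tot < -5 && (3*tot != -15 || 2*tot >= 3*e - 6)
Before e := e - 2*e + 6: tot < -5 && (3*tot != -15 || 3*e + 2*tot >= 12)
Before tot := tot + tot - 7: 2*tot < 2 && (6*tot != 6 || 3*e + 4*tot >= 26)
Before e := 2*e + 6: 2*tot < 2 && (6*tot != 6 || 6*e + 4*tot >= 8)
Answer: WP = 2*tot < 2 && (6*tot != 6 || 6*e + 4*tot >= 8)


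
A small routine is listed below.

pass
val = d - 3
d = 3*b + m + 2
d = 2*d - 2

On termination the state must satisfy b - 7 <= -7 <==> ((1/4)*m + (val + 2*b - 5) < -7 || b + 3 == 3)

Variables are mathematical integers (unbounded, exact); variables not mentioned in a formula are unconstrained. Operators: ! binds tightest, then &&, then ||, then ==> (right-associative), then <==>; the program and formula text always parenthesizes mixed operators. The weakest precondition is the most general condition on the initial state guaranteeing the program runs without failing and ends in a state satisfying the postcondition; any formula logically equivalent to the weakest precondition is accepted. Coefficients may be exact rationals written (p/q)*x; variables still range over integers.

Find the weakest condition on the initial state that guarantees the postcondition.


Working backward. After the program, the postcondition b - 7 <= -7 <==> ((1/4)*m + (val + 2*b - 5) < -7 || b + 3 == 3) must hold; in canonical form it is b <= 0 <==> (2*b + (1/4)*m + val < -2 || b == 0).
Before d := 2*d - 2: b <= 0 <==> (2*b + (1/4)*m + val < -2 || b == 0)
Before d := 3*b + m + 2: b <= 0 <==> (2*b + (1/4)*m + val < -2 || b == 0)
Before val := d - 3: b <= 0 <==> (2*b + d + (1/4)*m < 1 || b == 0)
Before skip: b <= 0 <==> (2*b + d + (1/4)*m < 1 || b == 0)
Answer: WP = b <= 0 <==> (2*b + d + (1/4)*m < 1 || b == 0)


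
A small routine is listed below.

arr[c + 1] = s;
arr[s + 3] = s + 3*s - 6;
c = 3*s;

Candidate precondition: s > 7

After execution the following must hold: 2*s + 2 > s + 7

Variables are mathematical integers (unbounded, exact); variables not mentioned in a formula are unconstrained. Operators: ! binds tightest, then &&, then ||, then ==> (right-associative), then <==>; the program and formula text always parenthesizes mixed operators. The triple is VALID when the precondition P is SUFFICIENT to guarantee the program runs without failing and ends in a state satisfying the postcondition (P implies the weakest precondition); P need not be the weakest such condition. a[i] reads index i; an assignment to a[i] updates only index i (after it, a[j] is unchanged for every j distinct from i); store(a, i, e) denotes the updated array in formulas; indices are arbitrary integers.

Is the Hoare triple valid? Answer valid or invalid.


Working backward. After the program, the postcondition 2*s + 2 > s + 7 must hold; in canonical form it is s > 5.
Before c := 3*s: s > 5
Before arr[s + 3] := s + 3*s - 6: s > 5
Before arr[c + 1] := s: s > 5
The weakest precondition is s > 5.
Check whether s > 7 implies it.
Every state satisfying the precondition satisfies the weakest precondition: the implication holds.
Answer: valid


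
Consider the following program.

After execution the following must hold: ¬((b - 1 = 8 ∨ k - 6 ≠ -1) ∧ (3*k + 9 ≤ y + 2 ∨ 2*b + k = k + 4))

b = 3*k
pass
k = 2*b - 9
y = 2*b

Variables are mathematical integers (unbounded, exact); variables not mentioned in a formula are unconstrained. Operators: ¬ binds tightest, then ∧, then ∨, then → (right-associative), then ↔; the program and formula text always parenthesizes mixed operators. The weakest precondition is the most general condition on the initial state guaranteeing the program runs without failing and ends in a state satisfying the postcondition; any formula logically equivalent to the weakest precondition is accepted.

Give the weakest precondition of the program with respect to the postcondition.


Working backward. After the program, the postcondition ¬((b - 1 = 8 ∨ k - 6 ≠ -1) ∧ (3*k + 9 ≤ y + 2 ∨ 2*b + k = k + 4)) must hold; in canonical form it is ¬((b = 9 ∨ k ≠ 5) ∧ (3*k ≤ y - 7 ∨ 2*b = 4)).
Before y := 2*b: ¬((b = 9 ∨ k ≠ 5) ∧ (3*k ≤ 2*b - 7 ∨ 2*b = 4))
Before k := 2*b - 9: ¬((b = 9 ∨ 2*b ≠ 14) ∧ (4*b ≤ 20 ∨ 2*b = 4))
Before skip: ¬((b = 9 ∨ 2*b ≠ 14) ∧ (4*b ≤ 20 ∨ 2*b = 4))
Before b := 3*k: ¬((3*k = 9 ∨ 6*k ≠ 14) ∧ (12*k ≤ 20 ∨ 6*k = 4))
Answer: WP = ¬((3*k = 9 ∨ 6*k ≠ 14) ∧ (12*k ≤ 20 ∨ 6*k = 4))


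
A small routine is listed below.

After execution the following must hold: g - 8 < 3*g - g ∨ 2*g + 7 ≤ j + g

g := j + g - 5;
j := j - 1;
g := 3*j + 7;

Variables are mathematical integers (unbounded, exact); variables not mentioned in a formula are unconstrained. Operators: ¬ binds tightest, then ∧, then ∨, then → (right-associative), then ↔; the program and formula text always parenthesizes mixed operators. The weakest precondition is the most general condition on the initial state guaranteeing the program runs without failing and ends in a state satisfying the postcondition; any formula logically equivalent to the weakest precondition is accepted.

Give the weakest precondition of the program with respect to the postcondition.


Working backward. After the program, the postcondition g - 8 < 3*g - g ∨ 2*g + 7 ≤ j + g must hold; in canonical form it is g > -8 ∨ g ≤ j - 7.
Before g := 3*j + 7: 3*j > -15 ∨ 2*j ≤ -14
Before j := j - 1: 3*j > -12 ∨ 2*j ≤ -12
Before g := j + g - 5: 3*j > -12 ∨ 2*j ≤ -12
Answer: WP = 3*j > -12 ∨ 2*j ≤ -12


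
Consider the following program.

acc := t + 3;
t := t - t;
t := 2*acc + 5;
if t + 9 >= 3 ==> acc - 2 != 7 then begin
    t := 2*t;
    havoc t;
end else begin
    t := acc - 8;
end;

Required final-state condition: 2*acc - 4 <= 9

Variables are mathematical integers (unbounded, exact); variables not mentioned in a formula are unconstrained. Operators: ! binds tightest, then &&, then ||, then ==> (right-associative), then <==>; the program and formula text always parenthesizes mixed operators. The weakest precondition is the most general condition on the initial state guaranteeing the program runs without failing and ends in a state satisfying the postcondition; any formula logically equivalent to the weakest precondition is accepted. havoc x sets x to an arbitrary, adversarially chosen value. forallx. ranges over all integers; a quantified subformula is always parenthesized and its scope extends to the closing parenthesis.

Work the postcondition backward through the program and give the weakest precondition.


Working backward. After the program, the postcondition 2*acc - 4 <= 9 must hold; in canonical form it is 2*acc <= 13.
Then branch requires 2*acc <= 13; else branch requires 2*acc <= 13.
Before the if: ((t >= -6 ==> acc != 9) ==> 2*acc <= 13) && ((!(t >= -6 ==> acc != 9)) ==> 2*acc <= 13)
Before t := 2*acc + 5: ((2*acc >= -11 ==> acc != 9) ==> 2*acc <= 13) && ((!(2*acc >= -11 ==> acc != 9)) ==> 2*acc <= 13)
Before t := t - t: ((2*acc >= -11 ==> acc != 9) ==> 2*acc <= 13) && ((!(2*acc >= -11 ==> acc != 9)) ==> 2*acc <= 13)
Before acc := t + 3: ((2*t >= -17 ==> t != 6) ==> 2*t <= 7) && ((!(2*t >= -17 ==> t != 6)) ==> 2*t <= 7)
Answer: WP = ((2*t >= -17 ==> t != 6) ==> 2*t <= 7) && ((!(2*t >= -17 ==> t != 6)) ==> 2*t <= 7)


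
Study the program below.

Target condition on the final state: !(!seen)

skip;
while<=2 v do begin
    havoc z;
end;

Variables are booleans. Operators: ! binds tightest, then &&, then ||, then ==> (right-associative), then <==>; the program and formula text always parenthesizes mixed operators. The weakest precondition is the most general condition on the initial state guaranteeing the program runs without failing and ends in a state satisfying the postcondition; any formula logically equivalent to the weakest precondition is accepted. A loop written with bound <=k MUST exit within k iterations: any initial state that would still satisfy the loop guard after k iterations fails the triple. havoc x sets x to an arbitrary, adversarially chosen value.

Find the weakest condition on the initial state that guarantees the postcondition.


Working backward. After the program, the postcondition !(!seen) must hold; in canonical form it is seen.
Before the loop (bound <=2), unroll the exhaustion recursion (WP_0 = exit-now case; WP_j = one more guarded iteration, up to j = 2):
  WP_0: (!v) && seen
  WP_1: (v ==> ((!v) && seen)) && ((!v) ==> seen)
  WP_2: (v ==> ((v ==> ((!v) && seen)) && ((!v) ==> seen))) && ((!v) ==> seen)
So before the loop: (v ==> ((v ==> ((!v) && seen)) && ((!v) ==> seen))) && ((!v) ==> seen)
Before skip: (v ==> ((v ==> ((!v) && seen)) && ((!v) ==> seen))) && ((!v) ==> seen)
Answer: WP = (v ==> ((v ==> ((!v) && seen)) && ((!v) ==> seen))) && ((!v) ==> seen)


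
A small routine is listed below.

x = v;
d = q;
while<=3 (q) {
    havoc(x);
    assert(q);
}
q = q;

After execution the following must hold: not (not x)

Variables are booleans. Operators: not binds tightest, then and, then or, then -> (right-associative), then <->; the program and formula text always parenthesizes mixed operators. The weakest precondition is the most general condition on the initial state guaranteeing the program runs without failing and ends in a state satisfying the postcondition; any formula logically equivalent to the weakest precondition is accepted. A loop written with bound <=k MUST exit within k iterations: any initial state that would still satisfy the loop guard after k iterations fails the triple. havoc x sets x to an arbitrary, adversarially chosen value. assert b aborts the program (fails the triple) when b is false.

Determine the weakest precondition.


Working backward. After the program, the postcondition not (not x) must hold; in canonical form it is x.
Before q := q: x
Before the loop (bound <=3), unroll the exhaustion recursion (WP_0 = exit-now case; WP_j = one more guarded iteration, up to j = 3):
  WP_0: (not q) and x
  WP_1: (not q) and ((not q) -> x)
  WP_2: (not q) and ((not q) -> x)
  WP_3: (not q) and ((not q) -> x)
So before the loop: (not q) and ((not q) -> x)
Before d := q: (not q) and ((not q) -> x)
Before x := v: (not q) and ((not q) -> v)
Answer: WP = (not q) and ((not q) -> v)


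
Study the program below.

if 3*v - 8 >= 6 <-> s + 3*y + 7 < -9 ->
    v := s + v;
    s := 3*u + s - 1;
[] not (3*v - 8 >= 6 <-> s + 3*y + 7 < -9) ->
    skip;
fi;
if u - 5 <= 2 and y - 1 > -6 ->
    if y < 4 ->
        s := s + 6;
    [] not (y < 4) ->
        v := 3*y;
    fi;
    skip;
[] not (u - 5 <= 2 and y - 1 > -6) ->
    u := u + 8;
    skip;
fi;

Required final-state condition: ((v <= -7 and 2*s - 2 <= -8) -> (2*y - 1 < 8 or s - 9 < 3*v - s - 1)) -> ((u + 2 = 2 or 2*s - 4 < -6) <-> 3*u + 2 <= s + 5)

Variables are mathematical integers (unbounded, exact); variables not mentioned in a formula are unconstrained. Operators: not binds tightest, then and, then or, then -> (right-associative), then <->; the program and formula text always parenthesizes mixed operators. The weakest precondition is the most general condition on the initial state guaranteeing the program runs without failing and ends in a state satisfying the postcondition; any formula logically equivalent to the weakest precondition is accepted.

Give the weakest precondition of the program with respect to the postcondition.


Working backward. After the program, the postcondition ((v <= -7 and 2*s - 2 <= -8) -> (2*y - 1 < 8 or s - 9 < 3*v - s - 1)) -> ((u + 2 = 2 or 2*s - 4 < -6) <-> 3*u + 2 <= s + 5) must hold; in canonical form it is ((v <= -7 and 2*s <= -6) -> (2*y < 9 or 2*s < 3*v + 8)) -> ((u = 0 or 2*s < -2) <-> 3*u <= s + 3).
Then branch requires (y < 4 -> (((v <= -7 and 2*s <= -18) -> (2*y < 9 or 2*s < 3*v - 4)) -> ((u = 0 or 2*s < -14) <-> 3*u <= s + 9))) and ((not (y < 4)) -> (((3*y <= -7 and 2*s <= -6) -> (2*y < 9 or 2*s < 9*y + 8)) -> ((u = 0 or 2*s < -2) <-> 3*u <= s + 3))); else branch requires ((v <= -7 and 2*s <= -6) -> (2*y < 9 or 2*s < 3*v + 8)) -> ((u = -8 or 2*s < -2) <-> 3*u <= s - 21).
Before the if: ((u <= 7 and y > -5) -> ((y < 4 -> (((v <= -7 and 2*s <= -18) -> (2*y < 9 or 2*s < 3*v - 4)) -> ((u = 0 or 2*s < -14) <-> 3*u <= s + 9))) and ((not (y < 4)) -> (((3*y <= -7 and 2*s <= -6) -> (2*y < 9 or 2*s < 9*y + 8)) -> ((u = 0 or 2*s < -2) <-> 3*u <= s + 3))))) and ((not (u <= 7 and y > -5)) -> (((v <= -7 and 2*s <= -6) -> (2*y < 9 or 2*s < 3*v + 8)) -> ((u = -8 or 2*s < -2) <-> 3*u <= s - 21)))
Then branch requires ((u <= 7 and y > -5) -> ((y < 4 -> (((s + v <= -7 and 2*s + 6*u <= -16) -> (2*y < 9 or 6*u < s + 3*v - 2)) -> ((u = 0 or 2*s + 6*u < -12) <-> s >= -8))) and ((not (y < 4)) -> (((3*y <= -7 and 2*s + 6*u <= -4) -> (2*y < 9 or 2*s + 6*u < 9*y + 10)) -> ((u = 0 or 2*s + 6*u < 0) <-> s >= -2))))) and ((not (u <= 7 and y > -5)) -> (((s + v <= -7 and 2*s + 6*u <= -4) -> (2*y < 9 or 6*u < s + 3*v + 10)) -> ((u = -8 or 2*s + 6*u < 0) <-> s >= 22))); else branch requires ((u <= 7 and y > -5) -> ((y < 4 -> (((v <= -7 and 2*s <= -18) -> (2*y < 9 or 2*s < 3*v - 4)) -> ((u = 0 or 2*s < -14) <-> 3*u <= s + 9))) and ((not (y < 4)) -> (((3*y <= -7 and 2*s <= -6) -> (2*y < 9 or 2*s < 9*y + 8)) -> ((u = 0 or 2*s < -2) <-> 3*u <= s + 3))))) and ((not (u <= 7 and y > -5)) -> (((v <= -7 and 2*s <= -6) -> (2*y < 9 or 2*s < 3*v + 8)) -> ((u = -8 or 2*s < -2) <-> 3*u <= s - 21))).
Before the if: ((3*v >= 14 <-> s + 3*y < -16) -> (((u <= 7 and y > -5) -> ((y < 4 -> (((s + v <= -7 and 2*s + 6*u <= -16) -> (2*y < 9 or 6*u < s + 3*v - 2)) -> ((u = 0 or 2*s + 6*u < -12) <-> s >= -8))) and ((not (y < 4)) -> (((3*y <= -7 and 2*s + 6*u <= -4) -> (2*y < 9 or 2*s + 6*u < 9*y + 10)) -> ((u = 0 or 2*s + 6*u < 0) <-> s >= -2))))) and ((not (u <= 7 and y > -5)) -> (((s + v <= -7 and 2*s + 6*u <= -4) -> (2*y < 9 or 6*u < s + 3*v + 10)) -> ((u = -8 or 2*s + 6*u < 0) <-> s >= 22))))) and ((not (3*v >= 14 <-> s + 3*y < -16)) -> (((u <= 7 and y > -5) -> ((y < 4 -> (((v <= -7 and 2*s <= -18) -> (2*y < 9 or 2*s < 3*v - 4)) -> ((u = 0 or 2*s < -14) <-> 3*u <= s + 9))) and ((not (y < 4)) -> (((3*y <= -7 and 2*s <= -6) -> (2*y < 9 or 2*s < 9*y + 8)) -> ((u = 0 or 2*s < -2) <-> 3*u <= s + 3))))) and ((not (u <= 7 and y > -5)) -> (((v <= -7 and 2*s <= -6) -> (2*y < 9 or 2*s < 3*v + 8)) -> ((u = -8 or 2*s < -2) <-> 3*u <= s - 21)))))
Answer: WP = ((3*v >= 14 <-> s + 3*y < -16) -> (((u <= 7 and y > -5) -> ((y < 4 -> (((s + v <= -7 and 2*s + 6*u <= -16) -> (2*y < 9 or 6*u < s + 3*v - 2)) -> ((u = 0 or 2*s + 6*u < -12) <-> s >= -8))) and ((not (y < 4)) -> (((3*y <= -7 and 2*s + 6*u <= -4) -> (2*y < 9 or 2*s + 6*u < 9*y + 10)) -> ((u = 0 or 2*s + 6*u < 0) <-> s >= -2))))) and ((not (u <= 7 and y > -5)) -> (((s + v <= -7 and 2*s + 6*u <= -4) -> (2*y < 9 or 6*u < s + 3*v + 10)) -> ((u = -8 or 2*s + 6*u < 0) <-> s >= 22))))) and ((not (3*v >= 14 <-> s + 3*y < -16)) -> (((u <= 7 and y > -5) -> ((y < 4 -> (((v <= -7 and 2*s <= -18) -> (2*y < 9 or 2*s < 3*v - 4)) -> ((u = 0 or 2*s < -14) <-> 3*u <= s + 9))) and ((not (y < 4)) -> (((3*y <= -7 and 2*s <= -6) -> (2*y < 9 or 2*s < 9*y + 8)) -> ((u = 0 or 2*s < -2) <-> 3*u <= s + 3))))) and ((not (u <= 7 and y > -5)) -> (((v <= -7 and 2*s <= -6) -> (2*y < 9 or 2*s < 3*v + 8)) -> ((u = -8 or 2*s < -2) <-> 3*u <= s - 21)))))


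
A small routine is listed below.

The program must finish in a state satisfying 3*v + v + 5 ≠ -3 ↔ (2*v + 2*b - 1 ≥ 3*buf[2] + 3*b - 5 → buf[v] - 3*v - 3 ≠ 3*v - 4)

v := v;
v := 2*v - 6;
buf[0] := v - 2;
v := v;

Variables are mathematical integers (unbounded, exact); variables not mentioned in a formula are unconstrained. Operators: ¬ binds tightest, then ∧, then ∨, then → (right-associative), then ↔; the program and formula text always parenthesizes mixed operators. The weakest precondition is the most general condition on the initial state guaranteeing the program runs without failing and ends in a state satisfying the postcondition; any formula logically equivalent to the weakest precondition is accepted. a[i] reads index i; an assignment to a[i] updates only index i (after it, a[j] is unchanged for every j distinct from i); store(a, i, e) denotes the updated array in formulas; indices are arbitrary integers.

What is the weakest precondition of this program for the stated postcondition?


Working backward. After the program, the postcondition 3*v + v + 5 ≠ -3 ↔ (2*v + 2*b - 1 ≥ 3*buf[2] + 3*b - 5 → buf[v] - 3*v - 3 ≠ 3*v - 4) must hold; in canonical form it is 4*v ≠ -8 ↔ (2*v ≥ 3*buf[2] + b - 4 → buf[v] ≠ 6*v - 1).
Before v := v: 4*v ≠ -8 ↔ (2*v ≥ 3*buf[2] + b - 4 → buf[v] ≠ 6*v - 1)
Before buf[0] := v - 2: 4*v ≠ -8 ↔ (2*v ≥ 3*buf[2] + b - 4 → store(buf, 0, v - 2)[v] ≠ 6*v - 1)
Before v := 2*v - 6: 8*v ≠ 16 ↔ (4*v ≥ 3*buf[2] + b + 8 → store(buf, 0, 2*v - 8)[2*v - 6] ≠ 12*v - 37)
Before v := v: 8*v ≠ 16 ↔ (4*v ≥ 3*buf[2] + b + 8 → store(buf, 0, 2*v - 8)[2*v - 6] ≠ 12*v - 37)
Answer: WP = 8*v ≠ 16 ↔ (4*v ≥ 3*buf[2] + b + 8 → store(buf, 0, 2*v - 8)[2*v - 6] ≠ 12*v - 37)


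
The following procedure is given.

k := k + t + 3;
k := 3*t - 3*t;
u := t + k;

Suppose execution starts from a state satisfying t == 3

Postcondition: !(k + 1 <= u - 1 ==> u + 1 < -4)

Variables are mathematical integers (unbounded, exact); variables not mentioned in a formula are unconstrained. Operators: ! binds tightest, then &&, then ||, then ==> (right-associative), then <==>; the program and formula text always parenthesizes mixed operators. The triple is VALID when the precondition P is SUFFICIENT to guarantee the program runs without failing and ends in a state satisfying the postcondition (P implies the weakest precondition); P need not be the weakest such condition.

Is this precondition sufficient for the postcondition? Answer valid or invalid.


Working backward. After the program, the postcondition !(k + 1 <= u - 1 ==> u + 1 < -4) must hold; in canonical form it is !(k <= u - 2 ==> u < -5).
Before u := t + k: !(t >= 2 ==> k + t < -5)
Before k := 3*t - 3*t: !(t >= 2 ==> t < -5)
Before k := k + t + 3: !(t >= 2 ==> t < -5)
The weakest precondition is !(t >= 2 ==> t < -5).
Check whether t == 3 implies it.
Every state satisfying the precondition satisfies the weakest precondition: the implication holds.
Answer: valid


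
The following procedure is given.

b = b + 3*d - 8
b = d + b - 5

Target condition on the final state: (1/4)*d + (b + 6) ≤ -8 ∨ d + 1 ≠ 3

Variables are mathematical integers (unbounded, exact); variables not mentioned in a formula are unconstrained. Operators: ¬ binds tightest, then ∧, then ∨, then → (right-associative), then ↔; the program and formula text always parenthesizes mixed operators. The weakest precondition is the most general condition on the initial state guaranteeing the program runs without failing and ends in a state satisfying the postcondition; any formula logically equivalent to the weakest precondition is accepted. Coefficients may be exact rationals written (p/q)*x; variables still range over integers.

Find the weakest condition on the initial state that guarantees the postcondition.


Working backward. After the program, the postcondition (1/4)*d + (b + 6) ≤ -8 ∨ d + 1 ≠ 3 must hold; in canonical form it is b + (1/4)*d ≤ -14 ∨ d ≠ 2.
Before b := d + b - 5: b + (5/4)*d ≤ -9 ∨ d ≠ 2
Before b := b + 3*d - 8: b + (17/4)*d ≤ -1 ∨ d ≠ 2
Answer: WP = b + (17/4)*d ≤ -1 ∨ d ≠ 2


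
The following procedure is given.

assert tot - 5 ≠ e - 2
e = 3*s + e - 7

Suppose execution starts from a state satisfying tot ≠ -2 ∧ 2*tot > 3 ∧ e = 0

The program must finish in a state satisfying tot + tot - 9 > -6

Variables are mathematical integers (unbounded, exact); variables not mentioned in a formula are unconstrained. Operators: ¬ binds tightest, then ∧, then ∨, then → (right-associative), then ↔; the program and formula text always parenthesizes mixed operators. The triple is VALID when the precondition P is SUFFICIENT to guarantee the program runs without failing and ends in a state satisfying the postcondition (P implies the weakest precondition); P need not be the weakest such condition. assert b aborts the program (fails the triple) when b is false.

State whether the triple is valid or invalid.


Working backward. After the program, the postcondition tot + tot - 9 > -6 must hold; in canonical form it is 2*tot > 3.
Before e := 3*s + e - 7: 2*tot > 3
Before assert tot - 5 ≠ e - 2: tot ≠ e + 3 ∧ 2*tot > 3
The weakest precondition is tot ≠ e + 3 ∧ 2*tot > 3.
Check whether tot ≠ -2 ∧ 2*tot > 3 ∧ e = 0 implies it.
Countermodel: at the initial state e = 0, tot = 3, the precondition holds but the weakest precondition fails.
Answer: invalid


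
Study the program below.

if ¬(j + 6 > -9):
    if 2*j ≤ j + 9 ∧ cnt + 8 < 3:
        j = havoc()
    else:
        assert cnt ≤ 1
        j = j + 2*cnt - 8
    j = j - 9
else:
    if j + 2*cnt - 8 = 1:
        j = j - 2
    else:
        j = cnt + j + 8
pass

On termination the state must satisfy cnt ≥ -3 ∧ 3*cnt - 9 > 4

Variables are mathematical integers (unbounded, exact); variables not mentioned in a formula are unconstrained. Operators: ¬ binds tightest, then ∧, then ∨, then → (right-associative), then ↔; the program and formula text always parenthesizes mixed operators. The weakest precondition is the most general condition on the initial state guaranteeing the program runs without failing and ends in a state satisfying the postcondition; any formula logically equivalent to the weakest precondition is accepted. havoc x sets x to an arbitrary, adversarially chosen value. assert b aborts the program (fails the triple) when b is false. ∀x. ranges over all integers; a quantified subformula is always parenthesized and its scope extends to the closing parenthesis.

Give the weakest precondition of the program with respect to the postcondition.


Working backward. After the program, the postcondition cnt ≥ -3 ∧ 3*cnt - 9 > 4 must hold; in canonical form it is cnt ≥ -3 ∧ 3*cnt > 13.
Before skip: cnt ≥ -3 ∧ 3*cnt > 13
Then branch requires ((j ≤ 9 ∧ cnt < -5) → (cnt ≥ -3 ∧ 3*cnt > 13)) ∧ ((¬(j ≤ 9 ∧ cnt < -5)) → (cnt ≤ 1 ∧ cnt ≥ -3 ∧ 3*cnt > 13)); else branch requires (2*cnt + j = 9 → (cnt ≥ -3 ∧ 3*cnt > 13)) ∧ ((¬(2*cnt + j = 9)) → (cnt ≥ -3 ∧ 3*cnt > 13)).
Before the if: ((¬(j > -15)) → (((j ≤ 9 ∧ cnt < -5) → (cnt ≥ -3 ∧ 3*cnt > 13)) ∧ ((¬(j ≤ 9 ∧ cnt < -5)) → (cnt ≤ 1 ∧ cnt ≥ -3 ∧ 3*cnt > 13)))) ∧ (j > -15 → ((2*cnt + j = 9 → (cnt ≥ -3 ∧ 3*cnt > 13)) ∧ ((¬(2*cnt + j = 9)) → (cnt ≥ -3 ∧ 3*cnt > 13))))
Answer: WP = ((¬(j > -15)) → (((j ≤ 9 ∧ cnt < -5) → (cnt ≥ -3 ∧ 3*cnt > 13)) ∧ ((¬(j ≤ 9 ∧ cnt < -5)) → (cnt ≤ 1 ∧ cnt ≥ -3 ∧ 3*cnt > 13)))) ∧ (j > -15 → ((2*cnt + j = 9 → (cnt ≥ -3 ∧ 3*cnt > 13)) ∧ ((¬(2*cnt + j = 9)) → (cnt ≥ -3 ∧ 3*cnt > 13))))


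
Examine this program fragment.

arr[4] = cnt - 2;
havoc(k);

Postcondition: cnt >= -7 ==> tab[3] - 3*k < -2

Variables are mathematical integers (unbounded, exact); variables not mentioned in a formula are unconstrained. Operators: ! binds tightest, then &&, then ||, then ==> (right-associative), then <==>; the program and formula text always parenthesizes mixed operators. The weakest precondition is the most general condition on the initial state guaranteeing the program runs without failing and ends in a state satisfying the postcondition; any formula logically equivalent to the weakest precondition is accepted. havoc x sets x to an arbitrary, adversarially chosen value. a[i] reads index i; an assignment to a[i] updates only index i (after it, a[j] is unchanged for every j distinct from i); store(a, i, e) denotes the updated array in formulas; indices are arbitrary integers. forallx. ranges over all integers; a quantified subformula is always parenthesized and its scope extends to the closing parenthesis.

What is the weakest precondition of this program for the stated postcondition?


Working backward. After the program, the postcondition cnt >= -7 ==> tab[3] - 3*k < -2 must hold; in canonical form it is cnt >= -7 ==> tab[3] < 3*k - 2.
Before havoc k: forall k_1. (cnt >= -7 ==> tab[3] < 3*k_1 - 2)
Before arr[4] := cnt - 2: forall k_1. (cnt >= -7 ==> tab[3] < 3*k_1 - 2)
Answer: WP = forall k_1. (cnt >= -7 ==> tab[3] < 3*k_1 - 2)


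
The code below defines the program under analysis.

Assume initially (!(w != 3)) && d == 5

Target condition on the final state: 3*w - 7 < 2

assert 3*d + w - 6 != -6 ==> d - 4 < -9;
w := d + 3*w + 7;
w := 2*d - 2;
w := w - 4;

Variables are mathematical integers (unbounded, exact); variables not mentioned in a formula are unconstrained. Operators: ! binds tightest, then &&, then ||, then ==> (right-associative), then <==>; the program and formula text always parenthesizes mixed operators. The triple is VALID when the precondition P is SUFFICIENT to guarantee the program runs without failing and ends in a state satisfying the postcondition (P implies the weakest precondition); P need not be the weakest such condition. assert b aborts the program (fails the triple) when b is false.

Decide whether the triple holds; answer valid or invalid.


Working backward. After the program, the postcondition 3*w - 7 < 2 must hold; in canonical form it is 3*w < 9.
Before w := w - 4: 3*w < 21
Before w := 2*d - 2: 6*d < 27
Before w := d + 3*w + 7: 6*d < 27
Before assert 3*d + w - 6 != -6 ==> d - 4 < -9: (3*d + w != 0 ==> d < -5) && 6*d < 27
The weakest precondition is (3*d + w != 0 ==> d < -5) && 6*d < 27.
Check whether (!(w != 3)) && d == 5 implies it.
Countermodel: at the initial state d = 5, w = 3, the precondition holds but the weakest precondition fails.
Answer: invalid


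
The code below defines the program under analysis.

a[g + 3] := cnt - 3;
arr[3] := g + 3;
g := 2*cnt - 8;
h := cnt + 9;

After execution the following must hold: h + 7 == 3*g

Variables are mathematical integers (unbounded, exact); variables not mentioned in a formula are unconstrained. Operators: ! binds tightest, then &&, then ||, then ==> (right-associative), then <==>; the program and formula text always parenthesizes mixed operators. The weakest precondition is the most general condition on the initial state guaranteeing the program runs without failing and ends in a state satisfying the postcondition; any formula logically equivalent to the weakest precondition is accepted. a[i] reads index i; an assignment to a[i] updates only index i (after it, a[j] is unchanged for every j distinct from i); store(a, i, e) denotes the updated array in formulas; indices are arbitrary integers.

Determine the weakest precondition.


Working backward. After the program, the postcondition h + 7 == 3*g must hold; in canonical form it is h == 3*g - 7.
Before h := cnt + 9: cnt == 3*g - 16
Before g := 2*cnt - 8: 5*cnt == 40
Before arr[3] := g + 3: 5*cnt == 40
Before a[g + 3] := cnt - 3: 5*cnt == 40
Answer: WP = 5*cnt == 40


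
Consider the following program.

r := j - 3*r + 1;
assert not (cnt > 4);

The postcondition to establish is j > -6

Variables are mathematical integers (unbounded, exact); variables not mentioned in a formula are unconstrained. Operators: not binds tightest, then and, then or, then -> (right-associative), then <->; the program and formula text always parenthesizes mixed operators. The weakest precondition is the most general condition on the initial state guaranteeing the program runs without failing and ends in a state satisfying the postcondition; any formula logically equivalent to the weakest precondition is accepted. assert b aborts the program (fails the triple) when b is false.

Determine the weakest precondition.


Working backward. After the program, j > -6 must hold.
Before assert not (cnt > 4): (not (cnt > 4)) and j > -6
Before r := j - 3*r + 1: (not (cnt > 4)) and j > -6
Answer: WP = (not (cnt > 4)) and j > -6


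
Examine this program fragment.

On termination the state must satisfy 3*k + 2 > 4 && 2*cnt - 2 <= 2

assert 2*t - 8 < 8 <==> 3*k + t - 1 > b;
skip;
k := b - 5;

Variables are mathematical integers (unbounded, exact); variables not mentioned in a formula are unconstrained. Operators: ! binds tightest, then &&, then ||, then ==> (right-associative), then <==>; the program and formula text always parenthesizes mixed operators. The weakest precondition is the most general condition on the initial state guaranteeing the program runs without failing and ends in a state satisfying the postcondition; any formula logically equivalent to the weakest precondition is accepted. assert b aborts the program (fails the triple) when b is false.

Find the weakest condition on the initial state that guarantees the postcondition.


Working backward. After the program, the postcondition 3*k + 2 > 4 && 2*cnt - 2 <= 2 must hold; in canonical form it is 3*k > 2 && 2*cnt <= 4.
Before k := b - 5: 3*b > 17 && 2*cnt <= 4
Before skip: 3*b > 17 && 2*cnt <= 4
Before assert 2*t - 8 < 8 <==> 3*k + t - 1 > b: (2*t < 16 <==> 3*k + t > b + 1) && 3*b > 17 && 2*cnt <= 4
Answer: WP = (2*t < 16 <==> 3*k + t > b + 1) && 3*b > 17 && 2*cnt <= 4


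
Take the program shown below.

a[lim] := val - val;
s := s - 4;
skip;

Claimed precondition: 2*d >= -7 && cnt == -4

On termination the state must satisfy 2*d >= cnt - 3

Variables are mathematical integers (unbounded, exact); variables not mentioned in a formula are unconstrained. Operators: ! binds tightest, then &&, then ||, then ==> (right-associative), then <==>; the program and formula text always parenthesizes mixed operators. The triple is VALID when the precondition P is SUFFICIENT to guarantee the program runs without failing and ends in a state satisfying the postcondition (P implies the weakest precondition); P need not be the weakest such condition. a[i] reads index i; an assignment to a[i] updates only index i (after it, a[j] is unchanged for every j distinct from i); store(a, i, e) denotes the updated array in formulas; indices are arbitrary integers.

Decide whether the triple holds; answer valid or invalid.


Working backward. After the program, 2*d >= cnt - 3 must hold.
Before skip: 2*d >= cnt - 3
Before s := s - 4: 2*d >= cnt - 3
Before a[lim] := val - val: 2*d >= cnt - 3
The weakest precondition is 2*d >= cnt - 3.
Check whether 2*d >= -7 && cnt == -4 implies it.
Every state satisfying the precondition satisfies the weakest precondition: the implication holds.
Answer: valid


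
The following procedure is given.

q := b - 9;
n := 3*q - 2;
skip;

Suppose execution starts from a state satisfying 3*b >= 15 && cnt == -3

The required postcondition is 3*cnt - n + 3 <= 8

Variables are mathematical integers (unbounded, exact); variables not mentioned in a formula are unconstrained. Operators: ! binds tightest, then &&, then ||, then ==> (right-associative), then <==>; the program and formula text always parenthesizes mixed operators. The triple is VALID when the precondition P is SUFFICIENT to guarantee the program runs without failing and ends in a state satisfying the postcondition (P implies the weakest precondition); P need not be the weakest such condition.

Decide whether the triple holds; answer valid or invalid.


Working backward. After the program, the postcondition 3*cnt - n + 3 <= 8 must hold; in canonical form it is 3*cnt <= n + 5.
Before skip: 3*cnt <= n + 5
Before n := 3*q - 2: 3*cnt <= 3*q + 3
Before q := b - 9: 3*cnt <= 3*b - 24
The weakest precondition is 3*cnt <= 3*b - 24.
Check whether 3*b >= 15 && cnt == -3 implies it.
Every state satisfying the precondition satisfies the weakest precondition: the implication holds.
Answer: valid


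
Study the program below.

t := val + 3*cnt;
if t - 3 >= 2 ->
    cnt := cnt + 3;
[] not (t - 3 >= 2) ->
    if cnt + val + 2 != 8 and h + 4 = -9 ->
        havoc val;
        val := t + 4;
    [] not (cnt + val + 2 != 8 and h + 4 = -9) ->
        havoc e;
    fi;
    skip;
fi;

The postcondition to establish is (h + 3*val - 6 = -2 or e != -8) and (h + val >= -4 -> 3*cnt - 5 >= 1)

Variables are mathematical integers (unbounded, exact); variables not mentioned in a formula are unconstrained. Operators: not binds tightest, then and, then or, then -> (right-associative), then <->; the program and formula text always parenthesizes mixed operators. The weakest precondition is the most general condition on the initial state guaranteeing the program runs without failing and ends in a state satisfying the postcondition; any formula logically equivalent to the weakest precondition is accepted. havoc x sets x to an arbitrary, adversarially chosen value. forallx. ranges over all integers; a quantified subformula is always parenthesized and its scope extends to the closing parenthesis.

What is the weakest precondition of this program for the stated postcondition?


Working backward. After the program, the postcondition (h + 3*val - 6 = -2 or e != -8) and (h + val >= -4 -> 3*cnt - 5 >= 1) must hold; in canonical form it is (h + 3*val = 4 or e != -8) and (h + val >= -4 -> 3*cnt >= 6).
Then branch requires (h + 3*val = 4 or e != -8) and (h + val >= -4 -> 3*cnt >= -3); else branch requires ((cnt + val != 6 and h = -13) -> ((h + 3*t = -8 or e != -8) and (h + t >= -8 -> 3*cnt >= 6))) and ((not (cnt + val != 6 and h = -13)) -> (forall e_1. ((h + 3*val = 4 or e_1 != -8) and (h + val >= -4 -> 3*cnt >= 6)))).
Before the if: (t >= 5 -> ((h + 3*val = 4 or e != -8) and (h + val >= -4 -> 3*cnt >= -3))) and ((not (t >= 5)) -> (((cnt + val != 6 and h = -13) -> ((h + 3*t = -8 or e != -8) and (h + t >= -8 -> 3*cnt >= 6))) and ((not (cnt + val != 6 and h = -13)) -> (forall e_1. ((h + 3*val = 4 or e_1 != -8) and (h + val >= -4 -> 3*cnt >= 6))))))
Before t := val + 3*cnt: (3*cnt + val >= 5 -> ((h + 3*val = 4 or e != -8) and (h + val >= -4 -> 3*cnt >= -3))) and ((not (3*cnt + val >= 5)) -> (((cnt + val != 6 and h = -13) -> ((9*cnt + h + 3*val = -8 or e != -8) and (3*cnt + h + val >= -8 -> 3*cnt >= 6))) and ((not (cnt + val != 6 and h = -13)) -> (forall e_1. ((h + 3*val = 4 or e_1 != -8) and (h + val >= -4 -> 3*cnt >= 6))))))
Answer: WP = (3*cnt + val >= 5 -> ((h + 3*val = 4 or e != -8) and (h + val >= -4 -> 3*cnt >= -3))) and ((not (3*cnt + val >= 5)) -> (((cnt + val != 6 and h = -13) -> ((9*cnt + h + 3*val = -8 or e != -8) and (3*cnt + h + val >= -8 -> 3*cnt >= 6))) and ((not (cnt + val != 6 and h = -13)) -> (forall e_1. ((h + 3*val = 4 or e_1 != -8) and (h + val >= -4 -> 3*cnt >= 6))))))
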